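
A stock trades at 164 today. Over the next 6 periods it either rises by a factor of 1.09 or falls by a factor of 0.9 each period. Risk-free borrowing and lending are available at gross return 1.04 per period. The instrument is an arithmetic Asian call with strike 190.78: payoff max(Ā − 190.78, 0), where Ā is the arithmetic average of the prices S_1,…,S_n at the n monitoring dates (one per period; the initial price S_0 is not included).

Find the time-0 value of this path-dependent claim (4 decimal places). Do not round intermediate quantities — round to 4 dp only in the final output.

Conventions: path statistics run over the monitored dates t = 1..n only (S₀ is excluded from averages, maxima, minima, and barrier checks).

price = 7.1863

Risk-neutral up-probability p* = (R−d)/(u−d) = (1.04−0.9)/(1.09−0.9) = 0.7368; the claim prices as the p*-weighted sum of path payoffs discounted by R^6.
Enumerate all 2^6 = 64 price paths (U = up ×1.09, D = down ×0.9); each path with k up-moves has probability p*^k·(1−p*)^(6−k).
DDDDDD: Ā=115.2655, payoff=0.0000, prob=0.000332
UDDDDD: Ā=139.5993, payoff=0.0000, prob=0.000930
DUDDDD: Ā=134.4060, payoff=0.0000, prob=0.000930
UUDDDD: Ā=162.7806, payoff=0.0000, prob=0.002604
DDUDDD: Ā=129.7320, payoff=0.0000, prob=0.000930
UDUDDD: Ā=157.1199, payoff=0.0000, prob=0.002604
DUUDDD: Ā=151.9265, payoff=0.0000, prob=0.002604
UUUDDD: Ā=183.9999, payoff=0.0000, prob=0.007291
DDDUDD: Ā=125.5254, payoff=0.0000, prob=0.000930
UDDUDD: Ā=152.0252, payoff=0.0000, prob=0.002604
DUDUDD: Ā=146.8319, payoff=0.0000, prob=0.002604
UUDUDD: Ā=177.8297, payoff=0.0000, prob=0.007291
DDUUDD: Ā=142.1579, payoff=0.0000, prob=0.002604
UDUUDD: Ā=172.1690, payoff=0.0000, prob=0.007291
DUUUDD: Ā=166.9757, payoff=0.0000, prob=0.007291
UUUUDD: Ā=202.2261, payoff=11.4461, prob=0.020414
DDDDUD: Ā=121.7395, payoff=0.0000, prob=0.000930
UDDDUD: Ā=147.4400, payoff=0.0000, prob=0.002604
DUDDUD: Ā=142.2467, payoff=0.0000, prob=0.002604
UUDDUD: Ā=172.2766, payoff=0.0000, prob=0.007291
DDUDUD: Ā=137.5727, payoff=0.0000, prob=0.002604
UDUDUD: Ā=166.6158, payoff=0.0000, prob=0.007291
DUUDUD: Ā=161.4225, payoff=0.0000, prob=0.007291
UUUDUD: Ā=195.5006, payoff=4.7206, prob=0.020414
DDDUUD: Ā=133.3661, payoff=0.0000, prob=0.002604
UDDUUD: Ā=161.5212, payoff=0.0000, prob=0.007291
DUDUUD: Ā=156.3278, payoff=0.0000, prob=0.007291
UUDUUD: Ā=189.3304, payoff=0.0000, prob=0.020414
DDUUUD: Ā=151.6538, payoff=0.0000, prob=0.007291
UDUUUD: Ā=183.6696, payoff=0.0000, prob=0.020414
DUUUUD: Ā=178.4763, payoff=0.0000, prob=0.020414
UUUUUD: Ā=216.1546, payoff=25.3746, prob=0.057160
DDDDDU: Ā=118.3321, payoff=0.0000, prob=0.000930
UDDDDU: Ā=143.3134, payoff=0.0000, prob=0.002604
DUDDDU: Ā=138.1200, payoff=0.0000, prob=0.002604
UUDDDU: Ā=167.2787, payoff=0.0000, prob=0.007291
DDUDDU: Ā=133.4460, payoff=0.0000, prob=0.002604
UDUDDU: Ā=161.6180, payoff=0.0000, prob=0.007291
DUUDDU: Ā=156.4246, payoff=0.0000, prob=0.007291
UUUDDU: Ā=189.4476, payoff=0.0000, prob=0.020414
DDDUDU: Ā=129.2394, payoff=0.0000, prob=0.002604
UDDUDU: Ā=156.5233, payoff=0.0000, prob=0.007291
DUDUDU: Ā=151.3300, payoff=0.0000, prob=0.007291
UUDUDU: Ā=183.2774, payoff=0.0000, prob=0.020414
DDUUDU: Ā=146.6560, payoff=0.0000, prob=0.007291
UDUUDU: Ā=177.6167, payoff=0.0000, prob=0.020414
DUUUDU: Ā=172.4233, payoff=0.0000, prob=0.020414
UUUUDU: Ā=208.8238, payoff=18.0438, prob=0.057160
DDDDUU: Ā=125.4535, payoff=0.0000, prob=0.002604
UDDDUU: Ā=151.9381, payoff=0.0000, prob=0.007291
DUDDUU: Ā=146.7448, payoff=0.0000, prob=0.007291
UUDDUU: Ā=177.7242, payoff=0.0000, prob=0.020414
DDUDUU: Ā=142.0708, payoff=0.0000, prob=0.007291
UDUDUU: Ā=172.0635, payoff=0.0000, prob=0.020414
DUUDUU: Ā=166.8702, payoff=0.0000, prob=0.020414
UUUDUU: Ā=202.0983, payoff=11.3183, prob=0.057160
DDDUUU: Ā=137.8642, payoff=0.0000, prob=0.007291
UDDUUU: Ā=166.9688, payoff=0.0000, prob=0.020414
DUDUUU: Ā=161.7755, payoff=0.0000, prob=0.020414
UUDUUU: Ā=195.9281, payoff=5.1481, prob=0.057160
DDUUUU: Ā=157.1015, payoff=0.0000, prob=0.020414
UDUUUU: Ā=190.2674, payoff=0.0000, prob=0.057160
DUUUUU: Ā=185.0740, payoff=0.0000, prob=0.057160
UUUUUU: Ā=224.1452, payoff=33.3652, prob=0.160047
Price = Σ prob·payoff / R^6 = 9.093007 / 1.265319 = 7.1863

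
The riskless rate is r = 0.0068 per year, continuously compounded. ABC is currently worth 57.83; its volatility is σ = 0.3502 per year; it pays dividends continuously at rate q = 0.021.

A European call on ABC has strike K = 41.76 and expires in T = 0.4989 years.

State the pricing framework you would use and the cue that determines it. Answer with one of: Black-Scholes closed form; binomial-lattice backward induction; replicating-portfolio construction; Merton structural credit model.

framework: Black-Scholes closed form

Key observation: a European-exercise option on ABC struck at 41.76 — a GBM underlying with constant parameters — admits an analytic price: the data contain no early exercise, no discrete tree, no debt structure.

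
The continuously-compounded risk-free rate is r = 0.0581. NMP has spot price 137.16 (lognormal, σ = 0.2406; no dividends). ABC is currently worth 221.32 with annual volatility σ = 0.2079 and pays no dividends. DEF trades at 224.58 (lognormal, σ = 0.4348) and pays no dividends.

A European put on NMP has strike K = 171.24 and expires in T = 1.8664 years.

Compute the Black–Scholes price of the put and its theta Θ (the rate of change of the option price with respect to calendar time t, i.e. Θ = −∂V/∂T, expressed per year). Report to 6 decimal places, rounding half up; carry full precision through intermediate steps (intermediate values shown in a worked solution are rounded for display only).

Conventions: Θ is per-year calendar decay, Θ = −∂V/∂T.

σ√T = 0.2406·√1.8664 = 0.328699
d₁ = (ln(S/K) + (r+σ²/2)T) / (σ√T) = (ln(137.16/171.24) + (0.0581+0.2406²/2)·1.8664) / 0.328699 = (-0.221918 + 0.162459) / 0.328699 = -0.180891
d₂ = d₁ − σ√T = -0.180891 − 0.328699 = -0.509590
e^{−rT} = 0.897235
N(−d₁) = 0.571774,  N(−d₂) = 0.694831
Put price V = K·e^{−rT}·N(−d₂) − S·N(−d₁) = 106.755484 − 78.424454 = 28.331030
φ(d₁) = (1/√(2π))·e^{−d₁²/2} = 0.392468
Θ = −S·φ(d₁)·σ/(2√T) + r·K·e^{−rT}·N(−d₂) = −4.740186 + 6.202494 = 1.462307

price = 28.331030
Θ = 1.462307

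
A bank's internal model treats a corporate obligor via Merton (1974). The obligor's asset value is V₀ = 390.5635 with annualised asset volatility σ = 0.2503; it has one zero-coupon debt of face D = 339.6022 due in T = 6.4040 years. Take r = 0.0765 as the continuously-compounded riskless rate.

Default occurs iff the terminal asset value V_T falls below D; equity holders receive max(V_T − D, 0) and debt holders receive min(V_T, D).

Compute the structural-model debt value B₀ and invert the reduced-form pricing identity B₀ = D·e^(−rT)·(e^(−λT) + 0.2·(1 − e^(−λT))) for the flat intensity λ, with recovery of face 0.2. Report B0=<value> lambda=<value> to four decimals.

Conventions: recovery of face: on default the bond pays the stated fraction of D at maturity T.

Work the structural quantities from V₀ = 390.5635 against face 339.6022:
d₁ = [ln(V₀/D) + (r + σ²/2)T] / (σ√T)
   = [ln(390.5635/339.6022) + (0.0765 + 0.5·0.2503²)·6.4040] / (0.2503·√6.4040)
   = [0.139816 + 0.690512] / 0.633412 = 1.310879
d₂ = d₁ − σ√T = 1.310879 − 0.633412 = 0.677467
N(d₁) = 0.905051,  N(d₂) = 0.750945,  e^(−rT) = 0.612684
E₀ = V₀·N(d₁) − D·e^(−rT)·N(d₂)
   = 390.5635·0.905051 − 339.6022·0.612684·0.750945 = 197.231504
B₀ = V₀ − E₀ = 390.5635 − 197.231504 = 193.331996
e^(−λT) = (B₀·e^(rT)/D − 0.2)/(1 − 0.2) = (193.3320·1.632163/339.6022 − 0.2)/0.8 = 0.91146662
λ = −ln(0.91146662)/6.4040 = 0.014475

B0=193.3320 lambda=0.0145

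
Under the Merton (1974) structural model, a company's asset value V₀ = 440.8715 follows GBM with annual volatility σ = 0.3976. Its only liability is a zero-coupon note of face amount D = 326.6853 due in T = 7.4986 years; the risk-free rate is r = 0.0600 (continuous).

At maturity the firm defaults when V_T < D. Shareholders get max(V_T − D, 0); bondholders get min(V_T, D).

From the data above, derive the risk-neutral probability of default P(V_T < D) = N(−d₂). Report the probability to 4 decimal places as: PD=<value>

PD=0.4427

Equity is a call on the firm's assets struck at D = 326.6853:
d₁ = [ln(V₀/D) + (r + σ²/2)T] / (σ√T)
   = [ln(440.8715/326.6853) + (0.0600 + 0.5·0.3976²)·7.4986] / (0.3976·√7.4986)
   = [0.299756 + 1.042627] / 1.088771 = 1.232934
d₂ = d₁ − σ√T = 1.232934 − 1.088771 = 0.144164
risk-neutral PD = N(−d₂) = N(-0.144164) = 0.442686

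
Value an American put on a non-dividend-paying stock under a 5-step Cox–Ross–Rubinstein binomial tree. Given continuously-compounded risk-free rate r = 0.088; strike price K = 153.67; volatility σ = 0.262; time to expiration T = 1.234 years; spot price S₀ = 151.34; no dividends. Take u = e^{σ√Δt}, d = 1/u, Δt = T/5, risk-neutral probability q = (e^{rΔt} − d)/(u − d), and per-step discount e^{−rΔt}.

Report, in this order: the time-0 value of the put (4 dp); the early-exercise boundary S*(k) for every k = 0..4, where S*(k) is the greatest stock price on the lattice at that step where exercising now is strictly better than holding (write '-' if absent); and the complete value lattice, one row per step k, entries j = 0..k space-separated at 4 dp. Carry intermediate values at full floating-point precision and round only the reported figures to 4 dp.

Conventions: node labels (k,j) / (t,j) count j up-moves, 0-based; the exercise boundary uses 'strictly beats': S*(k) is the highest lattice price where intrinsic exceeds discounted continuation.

price = 13.0602
boundary = - - 116.6539 102.4170 116.6539
tree:
13.0602
22.4204 5.9713
37.0161 11.4484 1.7568
51.2530 21.1670 4.0042 0.0000
63.7524 37.0161 9.1262 0.0000 0.0000
74.7263 51.2530 20.8002 0.0000 0.0000 0.0000

Δt=0.24680  u=1.13901  d=0.87796  q=0.55161  discount=0.97852
step 5 (expiry): payoffs max(K−S,0) = 74.7263 51.2530 20.8002 0.0000 0.0000 0.0000
step 4: (k=4,j=0): S=89.9176, K−S=63.7524, hold=60.4509 ⇒ V=63.7524 exercise | (k=4,j=1): S=116.6539, K−S=37.0161, hold=33.7146 ⇒ V=37.0161 exercise | (k=4,j=2): S=151.3400, K−S=2.3300, hold=9.1262 ⇒ V=9.1262 continue | (k=4,j=3): S=196.3398, K−S=0.0000, hold=0.0000 ⇒ V=0.0000 continue | (k=4,j=4): S=254.7199, K−S=0.0000, hold=0.0000 ⇒ V=0.0000 continue  boundary S*=116.6539
step 3: (k=3,j=0): S=102.4170, K−S=51.2530, hold=47.9516 ⇒ V=51.2530 exercise | (k=3,j=1): S=132.8698, K−S=20.8002, hold=21.1670 ⇒ V=21.1670 continue | (k=3,j=2): S=172.3777, K−S=0.0000, hold=4.0042 ⇒ V=4.0042 continue | (k=3,j=3): S=223.6329, K−S=0.0000, hold=0.0000 ⇒ V=0.0000 continue  boundary S*=102.4170
step 2: (k=2,j=0): S=116.6539, K−S=37.0161, hold=33.9126 ⇒ V=37.0161 exercise | (k=2,j=1): S=151.3400, K−S=2.3300, hold=11.4484 ⇒ V=11.4484 continue | (k=2,j=2): S=196.3398, K−S=0.0000, hold=1.7568 ⇒ V=1.7568 continue  boundary S*=116.6539
step 1: (k=1,j=0): S=132.8698, K−S=20.8002, hold=22.4204 ⇒ V=22.4204 continue | (k=1,j=1): S=172.3777, K−S=0.0000, hold=5.9713 ⇒ V=5.9713 continue  boundary S*=-
step 0: (k=0,j=0): S=151.3400, K−S=2.3300, hold=13.0602 ⇒ V=13.0602 continue  boundary S*=-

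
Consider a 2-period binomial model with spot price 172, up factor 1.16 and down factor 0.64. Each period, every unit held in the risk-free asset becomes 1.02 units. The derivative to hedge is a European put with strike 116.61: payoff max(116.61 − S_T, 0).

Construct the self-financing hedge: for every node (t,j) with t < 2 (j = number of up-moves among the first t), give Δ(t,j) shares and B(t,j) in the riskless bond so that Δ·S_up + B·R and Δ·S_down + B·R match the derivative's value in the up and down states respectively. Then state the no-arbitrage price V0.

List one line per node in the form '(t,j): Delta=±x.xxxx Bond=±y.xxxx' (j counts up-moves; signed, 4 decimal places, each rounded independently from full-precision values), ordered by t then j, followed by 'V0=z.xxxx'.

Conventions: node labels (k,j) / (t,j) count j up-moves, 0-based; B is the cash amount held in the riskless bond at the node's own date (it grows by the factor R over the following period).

(0,0): Delta=-0.1362 Bond=26.6461
(1,0): Delta=-0.8064 Bond=100.9506
(1,1): Delta=0.0000 Bond=0.0000
V0=3.2159

Arbitrage-free pricing uses the up-move probability p* = (R−d)/(u−d) = 0.7308, discounting each step at R = 1.02.
At maturity the claim pays: V(2,0)=46.1588, V(2,1)=0.0000, V(2,2)=0.0000
(1,0): S=110.0800. Δ = (V_up−V_dn)/(S_up−S_dn) = (0.0000−46.1588)/(127.6928−70.4512) = -0.8064. V = [p*·0.0000 + (1−p*)·46.1588]/1.02 = 12.1837. B = V − Δ·S = 100.9506.
(1,1): S=199.5200. Δ = (V_up−V_dn)/(S_up−S_dn) = (0.0000−0.0000)/(231.4432−127.6928) = 0.0000. V = [p*·0.0000 + (1−p*)·0.0000]/1.02 = 0.0000. B = V − Δ·S = 0.0000.
(0,0): S=172.0000. Δ = (V_up−V_dn)/(S_up−S_dn) = (0.0000−12.1837)/(199.5200−110.0800) = -0.1362. V = [p*·0.0000 + (1−p*)·12.1837]/1.02 = 3.2159. B = V − Δ·S = 26.6461.
Check: Δ(0,0)·S0 + B(0,0) = 3.2159 = V0.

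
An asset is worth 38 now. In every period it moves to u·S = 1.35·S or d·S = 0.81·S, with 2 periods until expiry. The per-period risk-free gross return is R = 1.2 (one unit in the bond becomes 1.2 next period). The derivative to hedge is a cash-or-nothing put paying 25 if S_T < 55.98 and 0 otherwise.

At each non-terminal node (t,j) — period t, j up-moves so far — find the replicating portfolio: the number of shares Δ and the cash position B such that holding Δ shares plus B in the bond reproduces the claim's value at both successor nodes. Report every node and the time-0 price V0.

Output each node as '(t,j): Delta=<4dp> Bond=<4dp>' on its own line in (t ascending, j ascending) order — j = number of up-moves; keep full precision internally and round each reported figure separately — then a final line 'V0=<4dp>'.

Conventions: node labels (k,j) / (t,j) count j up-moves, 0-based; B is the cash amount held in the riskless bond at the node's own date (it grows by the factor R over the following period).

Since d<R<u, set p* = (R−d)/(u−d) = 0.7222; price each node as the discounted p*-expectation of its children.
Payoffs at expiry: V(2,0)=25.0000, V(2,1)=25.0000, V(2,2)=0.0000
(1,0): S=30.7800. Δ = (V_up−V_dn)/(S_up−S_dn) = (25.0000−25.0000)/(41.5530−24.9318) = 0.0000. V = [p*·25.0000 + (1−p*)·25.0000]/1.2 = 20.8333. B = V − Δ·S = 20.8333.
(1,1): S=51.3000. Δ = (V_up−V_dn)/(S_up−S_dn) = (0.0000−25.0000)/(69.2550−41.5530) = -0.9025. V = [p*·0.0000 + (1−p*)·25.0000]/1.2 = 5.7870. B = V − Δ·S = 52.0833.
(0,0): S=38.0000. Δ = (V_up−V_dn)/(S_up−S_dn) = (5.7870−20.8333)/(51.3000−30.7800) = -0.7333. V = [p*·5.7870 + (1−p*)·20.8333]/1.2 = 8.3055. B = V − Δ·S = 36.1690.
Check: Δ(0,0)·S0 + B(0,0) = 8.3055 = V0.

(0,0): Delta=-0.7333 Bond=36.1690
(1,0): Delta=0.0000 Bond=20.8333
(1,1): Delta=-0.9025 Bond=52.0833
V0=8.3055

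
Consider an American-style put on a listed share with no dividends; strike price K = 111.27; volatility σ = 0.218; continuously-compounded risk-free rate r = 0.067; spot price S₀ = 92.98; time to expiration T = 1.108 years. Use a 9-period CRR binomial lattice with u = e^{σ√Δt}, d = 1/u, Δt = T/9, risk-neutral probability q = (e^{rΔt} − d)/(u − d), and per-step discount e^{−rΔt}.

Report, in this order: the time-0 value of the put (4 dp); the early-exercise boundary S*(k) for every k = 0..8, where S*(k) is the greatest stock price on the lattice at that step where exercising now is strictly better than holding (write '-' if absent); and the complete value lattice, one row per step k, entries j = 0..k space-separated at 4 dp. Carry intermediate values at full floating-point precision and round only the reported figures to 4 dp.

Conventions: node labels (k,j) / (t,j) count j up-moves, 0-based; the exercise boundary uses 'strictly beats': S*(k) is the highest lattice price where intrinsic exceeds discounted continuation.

params: Δt=0.12311 u=1.07949 d=0.92636 q=0.53498 e^(-rΔt)=0.99179
t_9 payoffs: 64.5593 56.8379 47.8402 37.3551 25.1369 10.8989 0.0000 0.0000 0.0000 0.0000
t_8: node(8,0) S=50.4238 payoff=60.8462 vs cont=59.9321 → 60.8462 [stop]  node(8,1) S=58.7590 payoff=52.5110 vs cont=51.5970 → 52.5110 [stop]  node(8,2) S=68.4719 payoff=42.7981 vs cont=41.8840 → 42.7981 [stop]  node(8,3) S=79.7905 payoff=31.4795 vs cont=30.5655 → 31.4795 [stop]  node(8,4) S=92.9800 payoff=18.2900 vs cont=17.3760 → 18.2900 [stop]  node(8,5) S=108.3498 payoff=2.9202 vs cont=5.0266 → 5.0266 [wait]  node(8,6) S=126.2602 payoff=0.0000 vs cont=0.0000 → 0.0000 [wait]  node(8,7) S=147.1312 payoff=0.0000 vs cont=0.0000 → 0.0000 [wait]  node(8,8) S=171.4523 payoff=0.0000 vs cont=0.0000 → 0.0000 [wait]  ⇒ S*(8)=92.9800
t_7: node(7,0) S=54.4321 payoff=56.8379 vs cont=55.9239 → 56.8379 [stop]  node(7,1) S=63.4298 payoff=47.8402 vs cont=46.9262 → 47.8402 [stop]  node(7,2) S=73.9149 payoff=37.3551 vs cont=36.4411 → 37.3551 [stop]  node(7,3) S=86.1331 payoff=25.1369 vs cont=24.2228 → 25.1369 [stop]  node(7,4) S=100.3711 payoff=10.8989 vs cont=11.1025 → 11.1025 [wait]  node(7,5) S=116.9627 payoff=0.0000 vs cont=2.3183 → 2.3183 [wait]  node(7,6) S=136.2968 payoff=0.0000 vs cont=0.0000 → 0.0000 [wait]  node(7,7) S=158.8269 payoff=0.0000 vs cont=0.0000 → 0.0000 [wait]  ⇒ S*(7)=86.1331
t_6: node(6,0) S=58.7590 payoff=52.5110 vs cont=51.5970 → 52.5110 [stop]  node(6,1) S=68.4719 payoff=42.7981 vs cont=41.8840 → 42.7981 [stop]  node(6,2) S=79.7905 payoff=31.4795 vs cont=30.5655 → 31.4795 [stop]  node(6,3) S=92.9800 payoff=18.2900 vs cont=17.4840 → 18.2900 [stop]  node(6,4) S=108.3498 payoff=2.9202 vs cont=6.3505 → 6.3505 [wait]  node(6,5) S=126.2602 payoff=0.0000 vs cont=1.0692 → 1.0692 [wait]  node(6,6) S=147.1312 payoff=0.0000 vs cont=0.0000 → 0.0000 [wait]  ⇒ S*(6)=92.9800
t_5: node(5,0) S=63.4298 payoff=47.8402 vs cont=46.9262 → 47.8402 [stop]  node(5,1) S=73.9149 payoff=37.3551 vs cont=36.4411 → 37.3551 [stop]  node(5,2) S=86.1331 payoff=25.1369 vs cont=24.2228 → 25.1369 [stop]  node(5,3) S=100.3711 payoff=10.8989 vs cont=11.8049 → 11.8049 [wait]  node(5,4) S=116.9627 payoff=0.0000 vs cont=3.4962 → 3.4962 [wait]  node(5,5) S=136.2968 payoff=0.0000 vs cont=0.4931 → 0.4931 [wait]  ⇒ S*(5)=86.1331
t_4: node(4,0) S=68.4719 payoff=42.7981 vs cont=41.8840 → 42.7981 [stop]  node(4,1) S=79.7905 payoff=31.4795 vs cont=30.5655 → 31.4795 [stop]  node(4,2) S=92.9800 payoff=18.2900 vs cont=17.8567 → 18.2900 [stop]  node(4,3) S=108.3498 payoff=2.9202 vs cont=7.2995 → 7.2995 [wait]  node(4,4) S=126.2602 payoff=0.0000 vs cont=1.8741 → 1.8741 [wait]  ⇒ S*(4)=92.9800
t_3: node(3,0) S=73.9149 payoff=37.3551 vs cont=36.4411 → 37.3551 [stop]  node(3,1) S=86.1331 payoff=25.1369 vs cont=24.2228 → 25.1369 [stop]  node(3,2) S=100.3711 payoff=10.8989 vs cont=12.3084 → 12.3084 [wait]  node(3,3) S=116.9627 payoff=0.0000 vs cont=4.3609 → 4.3609 [wait]  ⇒ S*(3)=86.1331
t_2: node(2,0) S=79.7905 payoff=31.4795 vs cont=30.5655 → 31.4795 [stop]  node(2,1) S=92.9800 payoff=18.2900 vs cont=18.1238 → 18.2900 [stop]  node(2,2) S=108.3498 payoff=2.9202 vs cont=7.9905 → 7.9905 [wait]  ⇒ S*(2)=92.9800
t_1: node(1,0) S=86.1331 payoff=25.1369 vs cont=24.2228 → 25.1369 [stop]  node(1,1) S=100.3711 payoff=10.8989 vs cont=12.6750 → 12.6750 [wait]  ⇒ S*(1)=86.1331
t_0: node(0,0) S=92.9800 payoff=18.2900 vs cont=18.3184 → 18.3184 [wait]  ⇒ S*(0)=-

price = 18.3184
boundary = - 86.1331 92.9800 86.1331 92.9800 86.1331 92.9800 86.1331 92.9800
tree:
18.3184
25.1369 12.6750
31.4795 18.2900 7.9905
37.3551 25.1369 12.3084 4.3609
42.7981 31.4795 18.2900 7.2995 1.8741
47.8402 37.3551 25.1369 11.8049 3.4962 0.4931
52.5110 42.7981 31.4795 18.2900 6.3505 1.0692 0.0000
56.8379 47.8402 37.3551 25.1369 11.1025 2.3183 0.0000 0.0000
60.8462 52.5110 42.7981 31.4795 18.2900 5.0266 0.0000 0.0000 0.0000
64.5593 56.8379 47.8402 37.3551 25.1369 10.8989 0.0000 0.0000 0.0000 0.0000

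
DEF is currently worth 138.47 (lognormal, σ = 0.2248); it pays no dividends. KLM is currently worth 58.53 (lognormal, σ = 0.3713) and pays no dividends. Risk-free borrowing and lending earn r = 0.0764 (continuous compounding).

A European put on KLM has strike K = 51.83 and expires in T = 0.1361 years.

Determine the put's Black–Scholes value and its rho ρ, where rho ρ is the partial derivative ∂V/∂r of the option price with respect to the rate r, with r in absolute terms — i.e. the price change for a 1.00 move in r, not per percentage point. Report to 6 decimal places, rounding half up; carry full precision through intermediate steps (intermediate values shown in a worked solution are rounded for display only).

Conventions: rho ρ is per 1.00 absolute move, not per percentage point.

σ√T = 0.3713·√0.1361 = 0.136979
d₁ = (ln(S/K) + (r+σ²/2)T) / (σ√T) = (ln(58.53/51.83) + (0.0764+0.3713²/2)·0.1361) / 0.136979 = (0.121570 + 0.019780) / 0.136979 = 1.031910
d₂ = d₁ − σ√T = 1.031910 − 0.136979 = 0.894931
e^{−rT} = 0.989656
N(−d₁) = 0.151057,  N(−d₂) = 0.185412
Put price V = K·e^{−rT}·N(−d₂) − S·N(−d₁) = 9.510500 − 8.841378 = 0.669122
ρ = −K·T·e^{−rT}·N(−d₂) = -1.294379

price = 0.669122
ρ = -1.294379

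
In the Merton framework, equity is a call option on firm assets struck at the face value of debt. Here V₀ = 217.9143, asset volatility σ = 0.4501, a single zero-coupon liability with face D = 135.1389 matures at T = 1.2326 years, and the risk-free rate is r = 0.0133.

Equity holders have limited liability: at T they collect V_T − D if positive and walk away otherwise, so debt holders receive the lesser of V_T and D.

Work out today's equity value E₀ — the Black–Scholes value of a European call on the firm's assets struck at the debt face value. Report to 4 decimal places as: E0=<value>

Work the structural quantities from V₀ = 217.9143 against face 135.1389:
d₁ = [ln(V₀/D) + (r + σ²/2)T] / (σ√T)
   = [ln(217.9143/135.1389) + (0.0133 + 0.5·0.4501²)·1.2326] / (0.4501·√1.2326)
   = [0.477799 + 0.141250] / 0.499712 = 1.238810
d₂ = d₁ − σ√T = 1.238810 − 0.499712 = 0.739097
N(d₁) = 0.892292,  N(d₂) = 0.770076,  e^(−rT) = 0.983740
E₀ = V₀·N(d₁) − D·e^(−rT)·N(d₂)
   = 217.9143·0.892292 − 135.1389·0.983740·0.770076 = 92.068085

E0=92.0681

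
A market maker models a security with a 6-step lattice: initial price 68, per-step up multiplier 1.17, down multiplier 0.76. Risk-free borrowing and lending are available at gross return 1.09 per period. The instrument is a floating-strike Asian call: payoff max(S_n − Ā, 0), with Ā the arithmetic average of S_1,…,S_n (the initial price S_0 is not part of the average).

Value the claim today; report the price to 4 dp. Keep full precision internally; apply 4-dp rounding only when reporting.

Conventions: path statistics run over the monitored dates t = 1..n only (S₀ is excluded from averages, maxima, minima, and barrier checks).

With p* = (R−d)/(u−d) = 0.8049, sum probability × payoff across the paths and divide by R^6.
Enumerate all 2^6 = 64 price paths (U = up ×1.17, D = down ×0.76); each path with k up-moves has probability p*^k·(1−p*)^(6−k).
DDDDDD: Ā=28.9731, payoff=0.0000, prob=0.000055
UDDDDD: Ā=44.6033, payoff=0.0000, prob=0.000228
DUDDDD: Ā=39.9567, payoff=0.0000, prob=0.000228
UUDDDD: Ā=61.5122, payoff=0.0000, prob=0.000939
DDUDDD: Ā=36.4252, payoff=0.0000, prob=0.000228
UDUDDD: Ā=56.0756, payoff=0.0000, prob=0.000939
DUUDDD: Ā=51.4290, payoff=0.0000, prob=0.000939
UUUDDD: Ā=79.1735, payoff=0.0000, prob=0.003874
DDDUDD: Ā=33.7413, payoff=0.0000, prob=0.000228
UDDUDD: Ā=51.9438, payoff=0.0000, prob=0.000939
DUDUDD: Ā=47.2971, payoff=0.0000, prob=0.000939
UUDUDD: Ā=72.8127, payoff=0.0000, prob=0.003874
DDUUDD: Ā=43.7657, payoff=0.0000, prob=0.000939
UDUUDD: Ā=67.3761, payoff=0.0000, prob=0.003874
DUUUDD: Ā=62.7294, payoff=0.0000, prob=0.003874
UUUUDD: Ā=96.5703, payoff=0.0000, prob=0.015978
DDDDUD: Ā=31.7015, payoff=0.0000, prob=0.000228
UDDDUD: Ā=48.8036, payoff=0.0000, prob=0.000939
DUDDUD: Ā=44.1570, payoff=0.0000, prob=0.000939
UUDDUD: Ā=67.9785, payoff=0.0000, prob=0.003874
DDUDUD: Ā=40.6255, payoff=0.0000, prob=0.000939
UDUDUD: Ā=62.5419, payoff=0.0000, prob=0.003874
DUUDUD: Ā=57.8952, payoff=0.0000, prob=0.003874
UUUDUD: Ā=89.1282, payoff=0.0000, prob=0.015978
DDDUUD: Ā=37.9416, payoff=0.0000, prob=0.000939
UDDUUD: Ā=58.4101, payoff=0.0000, prob=0.003874
DUDUUD: Ā=53.7634, payoff=0.0000, prob=0.003874
UUDUUD: Ā=82.7673, payoff=0.0000, prob=0.015978
DDUUUD: Ā=50.2319, payoff=0.0000, prob=0.003874
UDUUUD: Ā=77.3307, payoff=0.0000, prob=0.015978
DUUUUD: Ā=72.6841, payoff=0.9162, prob=0.015978
UUUUUD: Ā=111.8952, payoff=1.4105, prob=0.065911
DDDDDU: Ā=30.1513, payoff=0.0000, prob=0.000228
UDDDDU: Ā=46.4171, payoff=0.0000, prob=0.000939
DUDDDU: Ā=41.7704, payoff=0.0000, prob=0.000939
UUDDDU: Ā=64.3045, payoff=0.0000, prob=0.003874
DDUDDU: Ā=38.2390, payoff=0.0000, prob=0.000939
UDUDDU: Ā=58.8679, payoff=0.0000, prob=0.003874
DUUDDU: Ā=54.2212, payoff=0.0000, prob=0.003874
UUUDDU: Ā=83.4721, payoff=0.0000, prob=0.015978
DDDUDU: Ā=35.5550, payoff=0.0000, prob=0.000939
UDDUDU: Ā=54.7361, payoff=0.0000, prob=0.003874
DUDUDU: Ā=50.0894, payoff=0.0000, prob=0.003874
UUDUDU: Ā=77.1113, payoff=0.0000, prob=0.015978
DDUUDU: Ā=46.5579, payoff=1.2508, prob=0.003874
UDUUDU: Ā=71.6747, payoff=1.9256, prob=0.015978
DUUUDU: Ā=67.0280, payoff=6.5723, prob=0.015978
UUUUDU: Ā=103.1879, payoff=10.1178, prob=0.065911
DDDDUU: Ā=33.5153, payoff=0.0000, prob=0.000939
UDDDUU: Ā=51.5959, payoff=0.0000, prob=0.003874
DUDDUU: Ā=46.9492, payoff=0.8595, prob=0.003874
UUDDUU: Ā=72.2771, payoff=1.3232, prob=0.015978
DDUDUU: Ā=43.4177, payoff=4.3910, prob=0.003874
UDUDUU: Ā=66.8405, payoff=6.7598, prob=0.015978
DUUDUU: Ā=62.1938, payoff=11.4065, prob=0.015978
UUUDUU: Ā=95.7457, payoff=17.5600, prob=0.065911
DDDUUU: Ā=40.7338, payoff=7.0749, prob=0.003874
UDDUUU: Ā=62.7087, payoff=10.8916, prob=0.015978
DUDUUU: Ā=58.0620, payoff=15.5383, prob=0.015978
UUDUUU: Ā=89.3849, payoff=23.9208, prob=0.065911
DDUUUU: Ā=54.5305, payoff=19.0698, prob=0.015978
UDUUUU: Ā=83.9483, payoff=29.3574, prob=0.065911
DUUUUU: Ā=79.3017, payoff=34.0041, prob=0.065911
UUUUUU: Ā=122.0828, payoff=52.3484, prob=0.271882
Price = Σ prob·payoff / R^6 = 23.144082 / 1.677100 = 13.8001

price = 13.8001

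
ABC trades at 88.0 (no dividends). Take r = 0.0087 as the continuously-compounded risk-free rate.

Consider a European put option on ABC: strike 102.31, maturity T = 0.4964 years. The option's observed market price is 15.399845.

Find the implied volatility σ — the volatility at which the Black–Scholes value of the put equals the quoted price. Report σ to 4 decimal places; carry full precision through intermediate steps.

At σ = 0.2301 the Black–Scholes value reproduces the quote:
σ√T = 0.2301·√0.4964 = 0.162118
d₁ = (ln(S/K) + (r+σ²/2)T) / (σ√T) = (ln(88.0/102.31) + (0.0087+0.2301²/2)·0.4964) / 0.162118 = (-0.150671 + 0.017460) / 0.162118 = -0.821688
d₂ = d₁ − σ√T = -0.821688 − 0.162118 = -0.983806
e^{−rT} = 0.995691
N(−d₁) = 0.794373,  N(−d₂) = 0.837395
V = K·e^{−rT}·N(−d₂) − S·N(−d₁) = 85.304636 − 69.904790 = 15.399845 (the observed quote) — the price is monotone increasing in volatility, hence this σ is the only solution

sigma = 0.2301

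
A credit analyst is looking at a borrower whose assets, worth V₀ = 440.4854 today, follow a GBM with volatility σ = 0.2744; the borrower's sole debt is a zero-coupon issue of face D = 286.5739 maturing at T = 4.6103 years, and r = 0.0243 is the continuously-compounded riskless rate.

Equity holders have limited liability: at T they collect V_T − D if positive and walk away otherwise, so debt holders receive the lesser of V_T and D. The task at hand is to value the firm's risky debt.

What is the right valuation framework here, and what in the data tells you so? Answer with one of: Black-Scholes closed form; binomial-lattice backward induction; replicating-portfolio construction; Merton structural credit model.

Key observation: the data describe a firm's assets (V₀ = 440.4854, GBM) and a single zero-coupon debt of face 286.5739, so credit quantities follow from equity-as-call in the structural model.

framework: Merton structural credit model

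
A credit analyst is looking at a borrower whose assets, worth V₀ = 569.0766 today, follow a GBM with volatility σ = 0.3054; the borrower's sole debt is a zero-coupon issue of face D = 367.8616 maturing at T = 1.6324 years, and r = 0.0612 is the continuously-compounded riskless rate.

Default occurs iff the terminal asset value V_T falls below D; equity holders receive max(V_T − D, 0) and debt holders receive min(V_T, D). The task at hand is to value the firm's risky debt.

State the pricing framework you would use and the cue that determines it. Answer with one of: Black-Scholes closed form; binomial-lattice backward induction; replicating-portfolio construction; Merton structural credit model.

Key observation: assets follow a GBM and default happens iff V_T < 367.8616; valuing claims on that split (equity as a call, risky debt as the residual) is the structural model's definition.

framework: Merton structural credit model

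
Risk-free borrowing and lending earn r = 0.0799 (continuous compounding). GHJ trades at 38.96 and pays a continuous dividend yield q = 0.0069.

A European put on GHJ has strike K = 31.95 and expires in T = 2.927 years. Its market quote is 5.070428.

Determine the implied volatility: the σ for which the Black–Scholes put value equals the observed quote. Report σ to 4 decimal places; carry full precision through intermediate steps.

At σ = 0.4944 the Black–Scholes value reproduces the quote:
σ√T = 0.4944·√2.927 = 0.845843
d₁ = (ln(S/K) + (r−q+σ²/2)T) / (σ√T) = (ln(38.96/31.95) + (0.0799−0.0069+0.4944²/2)·2.927) / 0.845843 = (0.198363 + 0.571396) / 0.845843 = 0.910050
d₂ = d₁ − σ√T = 0.910050 − 0.845843 = 0.064207
e^{−rT} = 0.791467
e^{−qT} = 0.980006
N(−d₁) = 0.181398,  N(−d₂) = 0.474403
V = K·e^{−rT}·N(−d₂) − S·e^{−qT}·N(−d₁) = 11.996395 − 6.925967 = 5.070428 (the observed quote) — the price is monotone increasing in volatility, hence this σ is the only solution

sigma = 0.4944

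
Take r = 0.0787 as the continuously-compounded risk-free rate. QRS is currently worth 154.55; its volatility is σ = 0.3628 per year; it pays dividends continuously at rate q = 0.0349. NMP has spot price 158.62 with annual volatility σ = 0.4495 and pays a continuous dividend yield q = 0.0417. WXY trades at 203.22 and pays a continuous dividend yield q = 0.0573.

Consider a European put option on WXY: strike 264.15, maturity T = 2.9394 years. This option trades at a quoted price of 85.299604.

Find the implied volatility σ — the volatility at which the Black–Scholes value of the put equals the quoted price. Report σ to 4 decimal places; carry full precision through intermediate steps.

At σ = 0.5131 the Black–Scholes value reproduces the quote:
σ√T = 0.5131·√2.9394 = 0.879693
d₁ = (ln(S/K) + (r−q+σ²/2)T) / (σ√T) = (ln(203.22/264.15) + (0.0787−0.0573+0.5131²/2)·2.9394) / 0.879693 = (-0.262228 + 0.449833) / 0.879693 = 0.213262
d₂ = d₁ − σ√T = 0.213262 − 0.879693 = -0.666431
e^{−rT} = 0.793477
e^{−qT} = 0.844992
N(−d₁) = 0.415561,  N(−d₂) = 0.747432
V = K·e^{−rT}·N(−d₂) − S·e^{−qT}·N(−d₁) = 156.659504 − 71.359901 = 85.299604 (the observed quote) — the price is monotone increasing in volatility, hence this σ is the only solution

sigma = 0.5131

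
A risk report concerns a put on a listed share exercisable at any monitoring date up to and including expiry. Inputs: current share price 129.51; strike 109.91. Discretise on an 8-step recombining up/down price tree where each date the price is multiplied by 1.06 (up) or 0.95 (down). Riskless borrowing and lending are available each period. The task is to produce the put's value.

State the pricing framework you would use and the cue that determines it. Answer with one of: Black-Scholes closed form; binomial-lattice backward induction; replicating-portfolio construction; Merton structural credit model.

Key observation: the defining feature is the embedded early-exercise option across 8 discrete dates on the spot-129.51 tree; pricing the strike-109.91 put means working backward with an exercise test at every node.

framework: binomial-lattice backward induction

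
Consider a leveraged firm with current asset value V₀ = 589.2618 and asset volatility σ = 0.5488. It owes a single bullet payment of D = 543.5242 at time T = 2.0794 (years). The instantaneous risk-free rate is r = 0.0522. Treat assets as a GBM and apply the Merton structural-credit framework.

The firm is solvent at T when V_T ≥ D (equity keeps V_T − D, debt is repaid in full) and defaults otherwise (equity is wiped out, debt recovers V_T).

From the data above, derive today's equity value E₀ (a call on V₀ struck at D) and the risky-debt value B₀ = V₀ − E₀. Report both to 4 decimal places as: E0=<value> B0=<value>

Apply the equity-as-call identities (strike 543.5242, horizon 2.0794 years):
d₁ = [ln(V₀/D) + (r + σ²/2)T] / (σ√T)
   = [ln(589.2618/543.5242) + (0.0522 + 0.5·0.5488²)·2.0794] / (0.5488·√2.0794)
   = [0.080796 + 0.421683] / 0.791376 = 0.634944
d₂ = d₁ − σ√T = 0.634944 − 0.791376 = -0.156433
N(d₁) = 0.737267,  N(d₂) = 0.437846,  e^(−rT) = 0.897139
E₀ = V₀·N(d₁) − D·e^(−rT)·N(d₂)
   = 589.2618·0.737267 − 543.5242·0.897139·0.437846 = 220.942552
B₀ = V₀ − E₀ = 589.2618 − 220.942552 = 368.319248

E0=220.9426 B0=368.3192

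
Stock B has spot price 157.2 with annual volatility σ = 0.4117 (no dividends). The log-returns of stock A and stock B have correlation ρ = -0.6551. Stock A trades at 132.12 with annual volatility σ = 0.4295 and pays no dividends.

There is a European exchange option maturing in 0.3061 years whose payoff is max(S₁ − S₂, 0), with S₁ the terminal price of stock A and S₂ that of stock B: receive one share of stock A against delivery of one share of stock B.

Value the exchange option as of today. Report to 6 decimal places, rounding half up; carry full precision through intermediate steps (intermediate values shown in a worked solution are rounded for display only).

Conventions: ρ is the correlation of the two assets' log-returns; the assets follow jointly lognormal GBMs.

exchange price = 13.692589

σ_eff = √(σ₁² + σ₂² − 2ρσ₁σ₂) = √(0.4295² + 0.4117² − 2·-0.6551·0.4295·0.4117) = 0.765273
d₁ = (ln(S₁/S₂) + (q₂ − q₁ + σ_eff²/2)T) / (σ_eff√T) = (ln(132.12/157.2) + (0.0 − 0.0 + 0.292822)·0.3061) / 0.423398 = -0.198810
d₂ = d₁ − σ_eff√T = -0.198810 − 0.423398 = -0.622207
N(d₁) = 0.421206,  N(d₂) = 0.266903
V = S₁·e^{−q₁T}·N(d₁) − S₂·e^{−q₂T}·N(d₂) = 55.649709 − 41.957120 = 13.692589
Key observation: no risk-free rate is needed — with the second asset as numeraire the exchange option is a call on the ratio S₁/S₂, and r cancels out of the value.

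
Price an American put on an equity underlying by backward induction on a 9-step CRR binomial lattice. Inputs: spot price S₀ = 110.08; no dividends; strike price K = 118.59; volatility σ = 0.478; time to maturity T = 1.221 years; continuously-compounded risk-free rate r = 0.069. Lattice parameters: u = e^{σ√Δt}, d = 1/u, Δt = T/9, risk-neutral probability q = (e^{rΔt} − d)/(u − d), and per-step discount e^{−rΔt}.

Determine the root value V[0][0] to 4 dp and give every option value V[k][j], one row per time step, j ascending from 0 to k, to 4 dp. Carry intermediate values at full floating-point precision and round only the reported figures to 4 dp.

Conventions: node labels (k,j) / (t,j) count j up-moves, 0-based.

price = 23.9859
tree:
23.9859
32.3246 15.5157
42.3127 22.2490 8.6013
53.6786 30.9551 13.3512 3.6780
64.1575 41.5862 20.1638 6.3094 0.9293
72.9447 53.6786 29.4357 10.6191 1.8132 0.0000
80.3134 64.1575 41.1825 17.4189 3.5379 0.0000 0.0000
86.4925 72.9447 53.6786 27.5470 6.9030 0.0000 0.0000 0.0000
91.6742 80.3134 64.1575 41.1825 13.4691 0.0000 0.0000 0.0000 0.0000
96.0193 86.4925 72.9447 53.6786 26.2806 0.0000 0.0000 0.0000 0.0000 0.0000

Δt=0.13567, u=1.19251, d=0.83857, q=0.48267, disc=e^(-rΔt)=0.99068
k=9 terminal: V=max(K-S,0) → 96.0193 86.4925 72.9447 53.6786 26.2806 0.0000 0.0000 0.0000 0.0000 0.0000
k=8: j=0 S=26.9158 intr=91.6742 cont=90.5692 V=91.6742[EX]; j=1 S=38.2766 intr=80.3134 cont=79.2085 V=80.3134[EX]; j=2 S=54.4325 intr=64.1575 cont=63.0526 V=64.1575[EX]; j=3 S=77.4075 intr=41.1825 cont=40.0775 V=41.1825[EX]; j=4 S=110.0800 intr=8.5100 cont=13.4691 V=13.4691[hold]; j=5 S=156.5430 intr=0.0000 cont=0.0000 V=0.0000[hold]; j=6 S=222.6172 intr=0.0000 cont=0.0000 V=0.0000[hold]; j=7 S=316.5802 intr=0.0000 cont=0.0000 V=0.0000[hold]; j=8 S=450.2035 intr=0.0000 cont=0.0000 V=0.0000[hold]
k=7: j=0 S=32.0975 intr=86.4925 cont=85.3876 V=86.4925[EX]; j=1 S=45.6453 intr=72.9447 cont=71.8398 V=72.9447[EX]; j=2 S=64.9114 intr=53.6786 cont=52.5737 V=53.6786[EX]; j=3 S=92.3094 intr=26.2806 cont=27.5470 V=27.5470[hold]; j=4 S=131.2717 intr=0.0000 cont=6.9030 V=6.9030[hold]; j=5 S=186.6793 intr=0.0000 cont=0.0000 V=0.0000[hold]; j=6 S=265.4735 intr=0.0000 cont=0.0000 V=0.0000[hold]; j=7 S=377.5255 intr=0.0000 cont=0.0000 V=0.0000[hold]
k=6: j=0 S=38.2766 intr=80.3134 cont=79.2085 V=80.3134[EX]; j=1 S=54.4325 intr=64.1575 cont=63.0526 V=64.1575[EX]; j=2 S=77.4075 intr=41.1825 cont=40.6830 V=41.1825[EX]; j=3 S=110.0800 intr=8.5100 cont=17.4189 V=17.4189[hold]; j=4 S=156.5430 intr=0.0000 cont=3.5379 V=3.5379[hold]; j=5 S=222.6172 intr=0.0000 cont=0.0000 V=0.0000[hold]; j=6 S=316.5802 intr=0.0000 cont=0.0000 V=0.0000[hold]
k=5: j=0 S=45.6453 intr=72.9447 cont=71.8398 V=72.9447[EX]; j=1 S=64.9114 intr=53.6786 cont=52.5737 V=53.6786[EX]; j=2 S=92.3094 intr=26.2806 cont=29.4357 V=29.4357[hold]; j=3 S=131.2717 intr=0.0000 cont=10.6191 V=10.6191[hold]; j=4 S=186.6793 intr=0.0000 cont=1.8132 V=1.8132[hold]; j=5 S=265.4735 intr=0.0000 cont=0.0000 V=0.0000[hold]
k=4: j=0 S=54.4325 intr=64.1575 cont=63.0526 V=64.1575[EX]; j=1 S=77.4075 intr=41.1825 cont=41.5862 V=41.5862[hold]; j=2 S=110.0800 intr=8.5100 cont=20.1638 V=20.1638[hold]; j=3 S=156.5430 intr=0.0000 cont=6.3094 V=6.3094[hold]; j=4 S=222.6172 intr=0.0000 cont=0.9293 V=0.9293[hold]
k=3: j=0 S=64.9114 intr=53.6786 cont=52.7667 V=53.6786[EX]; j=1 S=92.3094 intr=26.2806 cont=30.9551 V=30.9551[hold]; j=2 S=131.2717 intr=0.0000 cont=13.3512 V=13.3512[hold]; j=3 S=186.6793 intr=0.0000 cont=3.6780 V=3.6780[hold]
k=2: j=0 S=77.4075 intr=41.1825 cont=42.3127 V=42.3127[hold]; j=1 S=110.0800 intr=8.5100 cont=22.2490 V=22.2490[hold]; j=2 S=156.5430 intr=0.0000 cont=8.6013 V=8.6013[hold]
k=1: j=0 S=92.3094 intr=26.2806 cont=32.3246 V=32.3246[hold]; j=1 S=131.2717 intr=0.0000 cont=15.5157 V=15.5157[hold]
k=0: j=0 S=110.0800 intr=8.5100 cont=23.9859 V=23.9859[hold]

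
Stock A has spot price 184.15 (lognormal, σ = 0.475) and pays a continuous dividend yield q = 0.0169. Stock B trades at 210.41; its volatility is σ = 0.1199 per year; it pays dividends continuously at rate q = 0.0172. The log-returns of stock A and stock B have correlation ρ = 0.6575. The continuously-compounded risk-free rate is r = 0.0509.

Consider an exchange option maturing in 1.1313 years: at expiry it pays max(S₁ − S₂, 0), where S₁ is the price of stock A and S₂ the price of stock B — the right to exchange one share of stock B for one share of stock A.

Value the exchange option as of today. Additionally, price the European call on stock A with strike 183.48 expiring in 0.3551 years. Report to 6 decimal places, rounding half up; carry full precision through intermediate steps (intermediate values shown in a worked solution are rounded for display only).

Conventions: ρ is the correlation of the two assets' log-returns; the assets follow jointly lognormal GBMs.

σ_eff = √(σ₁² + σ₂² − 2ρσ₁σ₂) = √(0.475² + 0.1199² − 2·0.6575·0.475·0.1199) = 0.406335
d₁ = (ln(S₁/S₂) + (q₂ − q₁ + σ_eff²/2)T) / (σ_eff√T) = (ln(184.15/210.41) + (0.0172 − 0.0169 + 0.082554)·1.1313) / 0.432189 = -0.091567
d₂ = d₁ − σ_eff√T = -0.091567 − 0.432189 = -0.523756
N(d₁) = 0.463521,  N(d₂) = 0.300224
V = S₁·e^{−q₁T}·N(d₁) − S₂·e^{−q₂T}·N(d₂) = 83.740933 − 61.952841 = 21.788092
[vanilla: stock A call K=183.48]
σ√T = 0.475·√0.3551 = 0.283054
d₁ = (ln(S/K) + (r−q+σ²/2)T) / (σ√T) = (ln(184.15/183.48) + (0.0509−0.0169+0.475²/2)·0.3551) / 0.283054 = (0.003645 + 0.052133) / 0.283054 = 0.197058
d₂ = d₁ − σ√T = 0.197058 − 0.283054 = -0.085995
e^{−rT} = 0.982088
e^{−qT} = 0.994017
N(d₁) = 0.578109,  N(d₂) = 0.465735
price = S·e^{−qT}·N(d₁) − K·e^{−rT}·N(d₂) = 105.821813 − 83.922404 = 21.899409

exchange price = 21.788092
price(stock A call K=183.48) = 21.899409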